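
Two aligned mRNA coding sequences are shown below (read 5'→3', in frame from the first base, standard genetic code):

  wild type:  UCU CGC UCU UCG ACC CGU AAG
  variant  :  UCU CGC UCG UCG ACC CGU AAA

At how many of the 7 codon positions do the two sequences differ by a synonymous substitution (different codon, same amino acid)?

Codon 1: UCU Ser / UCU Ser — identical.
Codon 2: CGC Arg / CGC Arg — identical.
Codon 3: UCU Ser / UCG Ser — synonymous.
Codon 4: UCG Ser / UCG Ser — identical.
Codon 5: ACC Thr / ACC Thr — identical.
Codon 6: CGU Arg / CGU Arg — identical.
Codon 7: AAG Lys / AAA Lys — synonymous.
Synonymous differences: 2.

2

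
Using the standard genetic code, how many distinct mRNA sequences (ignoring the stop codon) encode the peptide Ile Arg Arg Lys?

216

Ile: 3 codons.
Arg: 6 codons.
Arg: 6 codons.
Lys: 2 codons.
3 × 6 × 6 × 2 = 216.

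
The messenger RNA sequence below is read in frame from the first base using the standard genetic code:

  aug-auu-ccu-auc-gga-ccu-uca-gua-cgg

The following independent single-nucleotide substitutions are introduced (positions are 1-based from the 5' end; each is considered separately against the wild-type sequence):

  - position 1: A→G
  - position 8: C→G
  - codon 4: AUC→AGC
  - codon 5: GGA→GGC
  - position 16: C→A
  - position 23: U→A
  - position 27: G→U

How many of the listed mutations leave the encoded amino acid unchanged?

2

Codon 1: AUG (Met) → GUG (Val) — missense.
Codon 3: CCU (Pro) → CGU (Arg) — missense.
Codon 4: AUC (Ile) → AGC (Ser) — missense.
Codon 5: GGA (Gly) → GGC (Gly) — synonymous.
Codon 6: CCU (Pro) → ACU (Thr) — missense.
Codon 8: GUA (Val) → GAA (Glu) — missense.
Codon 9: CGG (Arg) → CGU (Arg) — synonymous.
Synonymous: 2 of 7.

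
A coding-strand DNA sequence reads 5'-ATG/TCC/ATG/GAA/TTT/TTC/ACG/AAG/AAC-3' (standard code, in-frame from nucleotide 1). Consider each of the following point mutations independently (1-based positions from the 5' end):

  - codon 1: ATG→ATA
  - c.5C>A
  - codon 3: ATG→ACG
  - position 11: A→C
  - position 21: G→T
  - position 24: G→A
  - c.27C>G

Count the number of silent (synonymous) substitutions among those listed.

2

Codon 1: ATG (Met) → ATA (Ile) — missense.
Codon 2: TCC (Ser) → TAC (Tyr) — missense.
Codon 3: ATG (Met) → ACG (Thr) — missense.
Codon 4: GAA (Glu) → GCA (Ala) — missense.
Codon 7: ACG (Thr) → ACT (Thr) — synonymous.
Codon 8: AAG (Lys) → AAA (Lys) — synonymous.
Codon 9: AAC (Asn) → AAG (Lys) — missense.
Synonymous: 2 of 7.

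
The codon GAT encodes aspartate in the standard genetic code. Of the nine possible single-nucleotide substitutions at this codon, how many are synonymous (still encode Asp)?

Position 1: none → 0 synonymous.
Position 2: none → 0 synonymous.
Position 3: GAC → 1 synonymous.
Total: 0 + 0 + 1 = 1.

1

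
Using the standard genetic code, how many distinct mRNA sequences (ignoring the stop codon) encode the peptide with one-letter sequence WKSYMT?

Trp: 1 codon.
Lys: 2 codons.
Ser: 6 codons.
Tyr: 2 codons.
Met: 1 codon.
Thr: 4 codons.
1 × 2 × 6 × 2 × 1 × 4 = 96.

96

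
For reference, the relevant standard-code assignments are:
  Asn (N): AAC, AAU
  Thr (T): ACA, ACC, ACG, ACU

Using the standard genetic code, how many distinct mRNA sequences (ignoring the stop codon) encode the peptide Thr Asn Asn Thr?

64

Thr: 4 codons.
Asn: 2 codons.
Asn: 2 codons.
Thr: 4 codons.
4 × 2 × 2 × 4 = 64.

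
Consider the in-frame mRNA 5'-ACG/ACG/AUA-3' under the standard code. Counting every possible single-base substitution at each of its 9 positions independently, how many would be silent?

Codon 1 (ACG, Thr): 3 synonymous substitutions.
Codon 2 (ACG, Thr): 3 synonymous substitutions.
Codon 3 (AUA, Ile): 2 synonymous substitutions.
Total: 3 + 3 + 2 = 8.

8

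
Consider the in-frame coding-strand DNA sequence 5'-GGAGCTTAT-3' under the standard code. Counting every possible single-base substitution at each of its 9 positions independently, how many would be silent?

Codon 1 (GGA, Gly): 3 synonymous substitutions.
Codon 2 (GCT, Ala): 3 synonymous substitutions.
Codon 3 (TAT, Tyr): 1 synonymous substitution.
Total: 3 + 3 + 1 = 7.

7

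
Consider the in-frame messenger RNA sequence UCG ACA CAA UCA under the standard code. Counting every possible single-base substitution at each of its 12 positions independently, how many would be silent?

10

Codon 1 (UCG, Ser): 3 synonymous substitutions.
Codon 2 (ACA, Thr): 3 synonymous substitutions.
Codon 3 (CAA, Gln): 1 synonymous substitution.
Codon 4 (UCA, Ser): 3 synonymous substitutions.
Total: 3 + 3 + 1 + 3 = 10.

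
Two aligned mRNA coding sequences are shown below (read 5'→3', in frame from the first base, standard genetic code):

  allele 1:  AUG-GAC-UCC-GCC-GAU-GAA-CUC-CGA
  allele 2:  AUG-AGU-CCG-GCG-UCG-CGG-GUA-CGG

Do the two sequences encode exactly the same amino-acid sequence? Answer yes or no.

Codon 1: AUG Met / AUG Met — identical.
Codon 2: GAC Asp / AGU Ser — nonsynonymous.
Codon 3: UCC Ser / CCG Pro — nonsynonymous.
Codon 4: GCC Ala / GCG Ala — synonymous.
Codon 5: GAU Asp / UCG Ser — nonsynonymous.
Codon 6: GAA Glu / CGG Arg — nonsynonymous.
Codon 7: CUC Leu / GUA Val — nonsynonymous.
Codon 8: CGA Arg / CGG Arg — synonymous.
Nonsynonymous differences: 5 → different protein.

no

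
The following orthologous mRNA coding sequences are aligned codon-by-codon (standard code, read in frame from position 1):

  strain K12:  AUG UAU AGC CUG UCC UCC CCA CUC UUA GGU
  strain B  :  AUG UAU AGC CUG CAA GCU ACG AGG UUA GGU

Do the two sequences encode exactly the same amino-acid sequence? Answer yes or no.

Codon 1: AUG Met / AUG Met — identical.
Codon 2: UAU Tyr / UAU Tyr — identical.
Codon 3: AGC Ser / AGC Ser — identical.
Codon 4: CUG Leu / CUG Leu — identical.
Codon 5: UCC Ser / CAA Gln — nonsynonymous.
Codon 6: UCC Ser / GCU Ala — nonsynonymous.
Codon 7: CCA Pro / ACG Thr — nonsynonymous.
Codon 8: CUC Leu / AGG Arg — nonsynonymous.
Codon 9: UUA Leu / UUA Leu — identical.
Codon 10: GGU Gly / GGU Gly — identical.
Nonsynonymous differences: 4 → different protein.

no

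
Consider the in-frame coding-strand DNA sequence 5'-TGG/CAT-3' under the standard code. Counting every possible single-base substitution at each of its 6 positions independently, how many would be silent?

Codon 1 (TGG, Trp): 0 synonymous substitutions.
Codon 2 (CAT, His): 1 synonymous substitution.
Total: 0 + 1 = 1.

1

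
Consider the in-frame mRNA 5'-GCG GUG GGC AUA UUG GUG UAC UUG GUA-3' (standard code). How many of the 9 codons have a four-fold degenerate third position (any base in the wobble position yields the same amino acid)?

Codon 1 GCG (Ala): third position 4-fold.
Codon 2 GUG (Val): third position 4-fold.
Codon 3 GGC (Gly): third position 4-fold.
Codon 4 AUA (Ile): third position 3-fold.
Codon 5 UUG (Leu): third position 2-fold.
Codon 6 GUG (Val): third position 4-fold.
Codon 7 UAC (Tyr): third position 2-fold.
Codon 8 UUG (Leu): third position 2-fold.
Codon 9 GUA (Val): third position 4-fold.
Four-fold degenerate third positions: 5.

5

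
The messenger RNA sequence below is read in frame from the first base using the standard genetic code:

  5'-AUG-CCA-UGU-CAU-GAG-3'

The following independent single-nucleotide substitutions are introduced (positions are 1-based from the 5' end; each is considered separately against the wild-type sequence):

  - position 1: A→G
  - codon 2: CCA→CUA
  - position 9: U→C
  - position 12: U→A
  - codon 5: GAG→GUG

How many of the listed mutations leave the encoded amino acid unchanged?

Codon 1: AUG (Met) → GUG (Val) — missense.
Codon 2: CCA (Pro) → CUA (Leu) — missense.
Codon 3: UGU (Cys) → UGC (Cys) — synonymous.
Codon 4: CAU (His) → CAA (Gln) — missense.
Codon 5: GAG (Glu) → GUG (Val) — missense.
Synonymous: 1 of 5.

1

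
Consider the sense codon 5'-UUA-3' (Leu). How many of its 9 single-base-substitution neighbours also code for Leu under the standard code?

2

Position 1: CUA → 1 synonymous.
Position 2: none → 0 synonymous.
Position 3: UUG → 1 synonymous.
Total: 1 + 0 + 1 = 2.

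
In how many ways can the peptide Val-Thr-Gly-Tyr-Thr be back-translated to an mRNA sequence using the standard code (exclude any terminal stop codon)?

512

Val: 4 codons.
Thr: 4 codons.
Gly: 4 codons.
Tyr: 2 codons.
Thr: 4 codons.
4 × 4 × 4 × 2 × 4 = 512.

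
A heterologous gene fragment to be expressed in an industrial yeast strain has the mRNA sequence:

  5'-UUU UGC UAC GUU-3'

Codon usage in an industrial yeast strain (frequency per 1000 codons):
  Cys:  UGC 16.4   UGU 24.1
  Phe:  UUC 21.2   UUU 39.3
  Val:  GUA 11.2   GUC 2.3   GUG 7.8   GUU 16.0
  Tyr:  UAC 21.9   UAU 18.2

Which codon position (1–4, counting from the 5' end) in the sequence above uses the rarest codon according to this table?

4

Codon 1 UUU (Phe): 39.3 per 1000.
Codon 2 UGC (Cys): 16.4 per 1000.
Codon 3 UAC (Tyr): 21.9 per 1000.
Codon 4 GUU (Val): 16.0 per 1000.
Lowest frequency is 16.0 at codon 4.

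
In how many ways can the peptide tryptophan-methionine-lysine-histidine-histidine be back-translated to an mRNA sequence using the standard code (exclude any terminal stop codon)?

Trp: 1 codon.
Met: 1 codon.
Lys: 2 codons.
His: 2 codons.
His: 2 codons.
1 × 1 × 2 × 2 × 2 = 8.

8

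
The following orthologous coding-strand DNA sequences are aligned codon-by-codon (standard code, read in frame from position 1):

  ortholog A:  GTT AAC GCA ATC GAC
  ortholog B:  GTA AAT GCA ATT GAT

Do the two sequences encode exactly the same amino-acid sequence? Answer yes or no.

Codon 1: GTT Val / GTA Val — synonymous.
Codon 2: AAC Asn / AAT Asn — synonymous.
Codon 3: GCA Ala / GCA Ala — identical.
Codon 4: ATC Ile / ATT Ile — synonymous.
Codon 5: GAC Asp / GAT Asp — synonymous.
Nonsynonymous differences: 0 → same protein.

yes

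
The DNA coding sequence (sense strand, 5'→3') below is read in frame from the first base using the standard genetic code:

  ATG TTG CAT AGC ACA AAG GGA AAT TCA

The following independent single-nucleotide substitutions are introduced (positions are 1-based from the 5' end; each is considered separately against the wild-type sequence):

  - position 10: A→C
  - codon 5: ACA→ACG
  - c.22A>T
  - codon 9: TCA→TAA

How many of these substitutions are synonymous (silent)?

1

Codon 4: AGC (Ser) → CGC (Arg) — missense.
Codon 5: ACA (Thr) → ACG (Thr) — synonymous.
Codon 8: AAT (Asn) → TAT (Tyr) — missense.
Codon 9: TCA (Ser) → TAA (Stop) — nonsense.
Synonymous: 1 of 4.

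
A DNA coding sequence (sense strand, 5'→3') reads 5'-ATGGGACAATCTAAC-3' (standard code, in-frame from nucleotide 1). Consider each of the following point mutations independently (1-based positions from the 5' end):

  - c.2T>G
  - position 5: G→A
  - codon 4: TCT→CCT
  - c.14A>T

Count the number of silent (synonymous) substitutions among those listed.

0

Codon 1: ATG (Met) → AGG (Arg) — missense.
Codon 2: GGA (Gly) → GAA (Glu) — missense.
Codon 4: TCT (Ser) → CCT (Pro) — missense.
Codon 5: AAC (Asn) → ATC (Ile) — missense.
Synonymous: 0 of 4.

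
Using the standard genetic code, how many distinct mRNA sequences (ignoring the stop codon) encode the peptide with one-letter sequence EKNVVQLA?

Glu: 2 codons.
Lys: 2 codons.
Asn: 2 codons.
Val: 4 codons.
Val: 4 codons.
Gln: 2 codons.
Leu: 6 codons.
Ala: 4 codons.
2 × 2 × 2 × 4 × 4 × 2 × 6 × 4 = 6144.

6144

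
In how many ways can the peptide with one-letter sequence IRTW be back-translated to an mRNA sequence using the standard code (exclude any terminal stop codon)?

72

Ile: 3 codons.
Arg: 6 codons.
Thr: 4 codons.
Trp: 1 codon.
3 × 6 × 4 × 1 = 72.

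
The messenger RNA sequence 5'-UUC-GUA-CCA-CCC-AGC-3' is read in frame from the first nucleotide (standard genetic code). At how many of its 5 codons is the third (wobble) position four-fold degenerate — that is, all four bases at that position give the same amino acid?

Codon 1 UUC (Phe): third position 2-fold.
Codon 2 GUA (Val): third position 4-fold.
Codon 3 CCA (Pro): third position 4-fold.
Codon 4 CCC (Pro): third position 4-fold.
Codon 5 AGC (Ser): third position 2-fold.
Four-fold degenerate third positions: 3.

3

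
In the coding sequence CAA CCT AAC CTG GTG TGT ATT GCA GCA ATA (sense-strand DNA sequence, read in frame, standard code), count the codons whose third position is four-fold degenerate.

Codon 1 CAA (Gln): third position 2-fold.
Codon 2 CCT (Pro): third position 4-fold.
Codon 3 AAC (Asn): third position 2-fold.
Codon 4 CTG (Leu): third position 4-fold.
Codon 5 GTG (Val): third position 4-fold.
Codon 6 TGT (Cys): third position 2-fold.
Codon 7 ATT (Ile): third position 3-fold.
Codon 8 GCA (Ala): third position 4-fold.
Codon 9 GCA (Ala): third position 4-fold.
Codon 10 ATA (Ile): third position 3-fold.
Four-fold degenerate third positions: 5.

5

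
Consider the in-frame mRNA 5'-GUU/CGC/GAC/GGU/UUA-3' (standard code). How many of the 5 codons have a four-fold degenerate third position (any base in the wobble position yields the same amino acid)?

Codon 1 GUU (Val): third position 4-fold.
Codon 2 CGC (Arg): third position 4-fold.
Codon 3 GAC (Asp): third position 2-fold.
Codon 4 GGU (Gly): third position 4-fold.
Codon 5 UUA (Leu): third position 2-fold.
Four-fold degenerate third positions: 3.

3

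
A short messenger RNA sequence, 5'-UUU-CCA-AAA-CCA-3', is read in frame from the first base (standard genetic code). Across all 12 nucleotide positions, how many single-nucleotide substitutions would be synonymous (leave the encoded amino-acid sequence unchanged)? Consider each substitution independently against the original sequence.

8

Codon 1 (UUU, Phe): 1 synonymous substitution.
Codon 2 (CCA, Pro): 3 synonymous substitutions.
Codon 3 (AAA, Lys): 1 synonymous substitution.
Codon 4 (CCA, Pro): 3 synonymous substitutions.
Total: 1 + 3 + 1 + 3 = 8.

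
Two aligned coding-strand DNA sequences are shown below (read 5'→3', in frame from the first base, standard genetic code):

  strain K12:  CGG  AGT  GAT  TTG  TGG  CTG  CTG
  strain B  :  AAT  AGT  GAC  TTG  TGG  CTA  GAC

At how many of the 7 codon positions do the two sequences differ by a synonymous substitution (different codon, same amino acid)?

2

Codon 1: CGG Arg / AAT Asn — nonsynonymous.
Codon 2: AGT Ser / AGT Ser — identical.
Codon 3: GAT Asp / GAC Asp — synonymous.
Codon 4: TTG Leu / TTG Leu — identical.
Codon 5: TGG Trp / TGG Trp — identical.
Codon 6: CTG Leu / CTA Leu — synonymous.
Codon 7: CTG Leu / GAC Asp — nonsynonymous.
Synonymous differences: 2.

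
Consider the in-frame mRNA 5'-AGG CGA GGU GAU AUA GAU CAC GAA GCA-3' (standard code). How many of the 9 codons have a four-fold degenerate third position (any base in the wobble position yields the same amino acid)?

3

Codon 1 AGG (Arg): third position 2-fold.
Codon 2 CGA (Arg): third position 4-fold.
Codon 3 GGU (Gly): third position 4-fold.
Codon 4 GAU (Asp): third position 2-fold.
Codon 5 AUA (Ile): third position 3-fold.
Codon 6 GAU (Asp): third position 2-fold.
Codon 7 CAC (His): third position 2-fold.
Codon 8 GAA (Glu): third position 2-fold.
Codon 9 GCA (Ala): third position 4-fold.
Four-fold degenerate third positions: 3.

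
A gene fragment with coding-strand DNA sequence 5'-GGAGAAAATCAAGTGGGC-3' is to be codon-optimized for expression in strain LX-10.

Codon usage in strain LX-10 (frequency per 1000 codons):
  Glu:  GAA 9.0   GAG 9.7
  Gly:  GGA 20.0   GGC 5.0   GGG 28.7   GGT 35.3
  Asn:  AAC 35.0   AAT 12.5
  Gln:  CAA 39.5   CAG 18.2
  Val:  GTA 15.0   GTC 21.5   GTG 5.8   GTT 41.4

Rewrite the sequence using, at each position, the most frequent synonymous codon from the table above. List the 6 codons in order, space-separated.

Codon 1 (Gly): best is GGT at 35.3.
Codon 2 (Glu): best is GAG at 9.7.
Codon 3 (Asn): best is AAC at 35.0.
Codon 4 (Gln): best is CAA at 39.5.
Codon 5 (Val): best is GTT at 41.4.
Codon 6 (Gly): best is GGT at 35.3.

GGT GAG AAC CAA GTT GGT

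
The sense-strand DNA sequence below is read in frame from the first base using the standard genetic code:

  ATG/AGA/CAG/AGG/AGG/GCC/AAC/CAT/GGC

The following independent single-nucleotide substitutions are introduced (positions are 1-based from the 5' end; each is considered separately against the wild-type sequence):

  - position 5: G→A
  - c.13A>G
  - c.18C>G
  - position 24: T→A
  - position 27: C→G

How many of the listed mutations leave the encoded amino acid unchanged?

2

Codon 2: AGA (Arg) → AAA (Lys) — missense.
Codon 5: AGG (Arg) → GGG (Gly) — missense.
Codon 6: GCC (Ala) → GCG (Ala) — synonymous.
Codon 8: CAT (His) → CAA (Gln) — missense.
Codon 9: GGC (Gly) → GGG (Gly) — synonymous.
Synonymous: 2 of 5.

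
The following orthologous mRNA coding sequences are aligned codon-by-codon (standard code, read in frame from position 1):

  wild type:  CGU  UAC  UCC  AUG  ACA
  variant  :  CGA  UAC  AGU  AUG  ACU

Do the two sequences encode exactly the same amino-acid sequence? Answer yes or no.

yes

Codon 1: CGU Arg / CGA Arg — synonymous.
Codon 2: UAC Tyr / UAC Tyr — identical.
Codon 3: UCC Ser / AGU Ser — synonymous.
Codon 4: AUG Met / AUG Met — identical.
Codon 5: ACA Thr / ACU Thr — synonymous.
Nonsynonymous differences: 0 → same protein.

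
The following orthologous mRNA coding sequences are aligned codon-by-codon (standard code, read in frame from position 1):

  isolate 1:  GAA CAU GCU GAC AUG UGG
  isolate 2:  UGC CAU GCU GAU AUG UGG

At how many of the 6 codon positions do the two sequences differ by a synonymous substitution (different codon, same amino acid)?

Codon 1: GAA Glu / UGC Cys — nonsynonymous.
Codon 2: CAU His / CAU His — identical.
Codon 3: GCU Ala / GCU Ala — identical.
Codon 4: GAC Asp / GAU Asp — synonymous.
Codon 5: AUG Met / AUG Met — identical.
Codon 6: UGG Trp / UGG Trp — identical.
Synonymous differences: 1.

1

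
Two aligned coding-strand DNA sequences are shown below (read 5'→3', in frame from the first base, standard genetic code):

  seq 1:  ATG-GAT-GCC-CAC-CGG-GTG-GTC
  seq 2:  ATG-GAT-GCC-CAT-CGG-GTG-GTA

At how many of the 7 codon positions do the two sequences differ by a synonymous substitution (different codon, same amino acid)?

Codon 1: ATG Met / ATG Met — identical.
Codon 2: GAT Asp / GAT Asp — identical.
Codon 3: GCC Ala / GCC Ala — identical.
Codon 4: CAC His / CAT His — synonymous.
Codon 5: CGG Arg / CGG Arg — identical.
Codon 6: GTG Val / GTG Val — identical.
Codon 7: GTC Val / GTA Val — synonymous.
Synonymous differences: 2.

2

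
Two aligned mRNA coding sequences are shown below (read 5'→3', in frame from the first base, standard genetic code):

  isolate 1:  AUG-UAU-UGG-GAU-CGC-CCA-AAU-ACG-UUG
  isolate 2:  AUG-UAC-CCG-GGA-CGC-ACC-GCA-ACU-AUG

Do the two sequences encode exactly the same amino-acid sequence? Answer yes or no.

Codon 1: AUG Met / AUG Met — identical.
Codon 2: UAU Tyr / UAC Tyr — synonymous.
Codon 3: UGG Trp / CCG Pro — nonsynonymous.
Codon 4: GAU Asp / GGA Gly — nonsynonymous.
Codon 5: CGC Arg / CGC Arg — identical.
Codon 6: CCA Pro / ACC Thr — nonsynonymous.
Codon 7: AAU Asn / GCA Ala — nonsynonymous.
Codon 8: ACG Thr / ACU Thr — synonymous.
Codon 9: UUG Leu / AUG Met — nonsynonymous.
Nonsynonymous differences: 5 → different protein.

no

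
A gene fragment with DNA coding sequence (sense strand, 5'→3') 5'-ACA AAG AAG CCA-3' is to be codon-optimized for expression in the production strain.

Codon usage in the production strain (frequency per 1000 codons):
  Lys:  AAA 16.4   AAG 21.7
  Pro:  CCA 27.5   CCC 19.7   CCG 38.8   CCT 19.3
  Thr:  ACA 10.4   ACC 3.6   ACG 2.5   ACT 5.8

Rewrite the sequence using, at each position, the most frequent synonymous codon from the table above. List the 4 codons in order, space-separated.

Codon 1 (Thr): best is ACA at 10.4.
Codon 2 (Lys): best is AAG at 21.7.
Codon 3 (Lys): best is AAG at 21.7.
Codon 4 (Pro): best is CCG at 38.8.

ACA AAG AAG CCG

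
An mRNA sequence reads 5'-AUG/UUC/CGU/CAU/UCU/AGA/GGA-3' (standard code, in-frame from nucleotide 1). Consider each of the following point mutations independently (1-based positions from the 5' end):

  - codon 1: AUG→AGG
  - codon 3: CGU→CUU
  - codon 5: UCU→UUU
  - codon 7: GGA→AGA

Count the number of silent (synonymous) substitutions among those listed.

0

Codon 1: AUG (Met) → AGG (Arg) — missense.
Codon 3: CGU (Arg) → CUU (Leu) — missense.
Codon 5: UCU (Ser) → UUU (Phe) — missense.
Codon 7: GGA (Gly) → AGA (Arg) — missense.
Synonymous: 0 of 4.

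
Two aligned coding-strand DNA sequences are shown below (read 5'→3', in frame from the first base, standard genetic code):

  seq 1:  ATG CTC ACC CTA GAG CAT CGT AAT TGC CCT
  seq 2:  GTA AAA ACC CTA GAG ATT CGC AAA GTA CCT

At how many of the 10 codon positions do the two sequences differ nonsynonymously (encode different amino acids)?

5

Codon 1: ATG Met / GTA Val — nonsynonymous.
Codon 2: CTC Leu / AAA Lys — nonsynonymous.
Codon 3: ACC Thr / ACC Thr — identical.
Codon 4: CTA Leu / CTA Leu — identical.
Codon 5: GAG Glu / GAG Glu — identical.
Codon 6: CAT His / ATT Ile — nonsynonymous.
Codon 7: CGT Arg / CGC Arg — synonymous.
Codon 8: AAT Asn / AAA Lys — nonsynonymous.
Codon 9: TGC Cys / GTA Val — nonsynonymous.
Codon 10: CCT Pro / CCT Pro — identical.
Nonsynonymous differences: 5.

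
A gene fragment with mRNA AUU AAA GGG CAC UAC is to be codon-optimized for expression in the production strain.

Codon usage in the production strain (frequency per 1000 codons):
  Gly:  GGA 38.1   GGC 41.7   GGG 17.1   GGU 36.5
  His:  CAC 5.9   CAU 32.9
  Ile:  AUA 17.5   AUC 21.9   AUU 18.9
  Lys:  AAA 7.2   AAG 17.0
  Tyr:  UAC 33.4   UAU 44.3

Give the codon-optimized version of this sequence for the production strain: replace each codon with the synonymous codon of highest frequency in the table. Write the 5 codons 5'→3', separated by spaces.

Codon 1 (Ile): best is AUC at 21.9.
Codon 2 (Lys): best is AAG at 17.0.
Codon 3 (Gly): best is GGC at 41.7.
Codon 4 (His): best is CAU at 32.9.
Codon 5 (Tyr): best is UAU at 44.3.

AUC AAG GGC CAU UAU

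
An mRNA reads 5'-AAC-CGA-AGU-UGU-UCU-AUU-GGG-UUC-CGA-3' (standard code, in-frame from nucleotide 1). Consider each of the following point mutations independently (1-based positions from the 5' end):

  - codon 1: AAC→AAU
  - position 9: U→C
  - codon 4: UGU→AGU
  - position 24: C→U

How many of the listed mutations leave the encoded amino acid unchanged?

3

Codon 1: AAC (Asn) → AAU (Asn) — synonymous.
Codon 3: AGU (Ser) → AGC (Ser) — synonymous.
Codon 4: UGU (Cys) → AGU (Ser) — missense.
Codon 8: UUC (Phe) → UUU (Phe) — synonymous.
Synonymous: 3 of 4.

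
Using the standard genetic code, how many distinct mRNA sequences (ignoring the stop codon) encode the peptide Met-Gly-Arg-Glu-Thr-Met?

Met: 1 codon.
Gly: 4 codons.
Arg: 6 codons.
Glu: 2 codons.
Thr: 4 codons.
Met: 1 codon.
1 × 4 × 6 × 2 × 4 × 1 = 192.

192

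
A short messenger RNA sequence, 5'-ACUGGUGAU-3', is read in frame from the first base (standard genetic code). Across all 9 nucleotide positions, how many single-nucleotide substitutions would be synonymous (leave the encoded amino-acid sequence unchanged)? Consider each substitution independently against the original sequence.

7

Codon 1 (ACU, Thr): 3 synonymous substitutions.
Codon 2 (GGU, Gly): 3 synonymous substitutions.
Codon 3 (GAU, Asp): 1 synonymous substitution.
Total: 3 + 3 + 1 = 7.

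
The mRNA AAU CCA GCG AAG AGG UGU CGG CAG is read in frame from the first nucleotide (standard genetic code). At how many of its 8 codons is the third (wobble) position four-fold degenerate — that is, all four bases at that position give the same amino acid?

3

Codon 1 AAU (Asn): third position 2-fold.
Codon 2 CCA (Pro): third position 4-fold.
Codon 3 GCG (Ala): third position 4-fold.
Codon 4 AAG (Lys): third position 2-fold.
Codon 5 AGG (Arg): third position 2-fold.
Codon 6 UGU (Cys): third position 2-fold.
Codon 7 CGG (Arg): third position 4-fold.
Codon 8 CAG (Gln): third position 2-fold.
Four-fold degenerate third positions: 3.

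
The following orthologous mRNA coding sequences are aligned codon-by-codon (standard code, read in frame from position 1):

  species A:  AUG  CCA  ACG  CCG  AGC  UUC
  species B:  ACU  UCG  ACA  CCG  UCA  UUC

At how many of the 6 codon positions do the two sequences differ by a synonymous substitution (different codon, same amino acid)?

Codon 1: AUG Met / ACU Thr — nonsynonymous.
Codon 2: CCA Pro / UCG Ser — nonsynonymous.
Codon 3: ACG Thr / ACA Thr — synonymous.
Codon 4: CCG Pro / CCG Pro — identical.
Codon 5: AGC Ser / UCA Ser — synonymous.
Codon 6: UUC Phe / UUC Phe — identical.
Synonymous differences: 2.

2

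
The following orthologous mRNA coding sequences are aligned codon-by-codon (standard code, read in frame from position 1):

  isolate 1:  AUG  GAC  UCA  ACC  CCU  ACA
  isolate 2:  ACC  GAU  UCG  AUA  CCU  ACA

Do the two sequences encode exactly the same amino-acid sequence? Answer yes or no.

no

Codon 1: AUG Met / ACC Thr — nonsynonymous.
Codon 2: GAC Asp / GAU Asp — synonymous.
Codon 3: UCA Ser / UCG Ser — synonymous.
Codon 4: ACC Thr / AUA Ile — nonsynonymous.
Codon 5: CCU Pro / CCU Pro — identical.
Codon 6: ACA Thr / ACA Thr — identical.
Nonsynonymous differences: 2 → different protein.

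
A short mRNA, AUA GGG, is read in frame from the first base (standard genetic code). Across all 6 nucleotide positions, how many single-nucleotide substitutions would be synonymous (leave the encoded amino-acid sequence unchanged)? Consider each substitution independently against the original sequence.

Codon 1 (AUA, Ile): 2 synonymous substitutions.
Codon 2 (GGG, Gly): 3 synonymous substitutions.
Total: 2 + 3 = 5.

5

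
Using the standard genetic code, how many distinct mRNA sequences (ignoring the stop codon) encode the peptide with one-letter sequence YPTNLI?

1152

Tyr: 2 codons.
Pro: 4 codons.
Thr: 4 codons.
Asn: 2 codons.
Leu: 6 codons.
Ile: 3 codons.
2 × 4 × 4 × 2 × 6 × 3 = 1152.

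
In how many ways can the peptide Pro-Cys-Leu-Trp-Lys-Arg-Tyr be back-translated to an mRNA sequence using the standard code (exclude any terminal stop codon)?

1152

Pro: 4 codons.
Cys: 2 codons.
Leu: 6 codons.
Trp: 1 codon.
Lys: 2 codons.
Arg: 6 codons.
Tyr: 2 codons.
4 × 2 × 6 × 1 × 2 × 6 × 2 = 1152.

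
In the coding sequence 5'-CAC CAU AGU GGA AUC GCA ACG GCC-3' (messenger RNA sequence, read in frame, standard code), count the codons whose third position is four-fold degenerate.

Codon 1 CAC (His): third position 2-fold.
Codon 2 CAU (His): third position 2-fold.
Codon 3 AGU (Ser): third position 2-fold.
Codon 4 GGA (Gly): third position 4-fold.
Codon 5 AUC (Ile): third position 3-fold.
Codon 6 GCA (Ala): third position 4-fold.
Codon 7 ACG (Thr): third position 4-fold.
Codon 8 GCC (Ala): third position 4-fold.
Four-fold degenerate third positions: 4.

4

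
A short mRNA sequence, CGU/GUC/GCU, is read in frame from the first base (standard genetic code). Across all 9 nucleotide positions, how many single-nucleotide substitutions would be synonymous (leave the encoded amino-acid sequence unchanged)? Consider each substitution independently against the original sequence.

9

Codon 1 (CGU, Arg): 3 synonymous substitutions.
Codon 2 (GUC, Val): 3 synonymous substitutions.
Codon 3 (GCU, Ala): 3 synonymous substitutions.
Total: 3 + 3 + 3 = 9.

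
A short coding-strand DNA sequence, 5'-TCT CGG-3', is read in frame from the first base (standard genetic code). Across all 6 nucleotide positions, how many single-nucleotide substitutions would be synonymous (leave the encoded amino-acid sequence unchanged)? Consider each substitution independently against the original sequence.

7

Codon 1 (TCT, Ser): 3 synonymous substitutions.
Codon 2 (CGG, Arg): 4 synonymous substitutions.
Total: 3 + 4 = 7.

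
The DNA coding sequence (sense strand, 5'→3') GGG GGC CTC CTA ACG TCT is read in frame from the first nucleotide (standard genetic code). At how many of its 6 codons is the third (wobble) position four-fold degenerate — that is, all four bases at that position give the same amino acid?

6

Codon 1 GGG (Gly): third position 4-fold.
Codon 2 GGC (Gly): third position 4-fold.
Codon 3 CTC (Leu): third position 4-fold.
Codon 4 CTA (Leu): third position 4-fold.
Codon 5 ACG (Thr): third position 4-fold.
Codon 6 TCT (Ser): third position 4-fold.
Four-fold degenerate third positions: 6.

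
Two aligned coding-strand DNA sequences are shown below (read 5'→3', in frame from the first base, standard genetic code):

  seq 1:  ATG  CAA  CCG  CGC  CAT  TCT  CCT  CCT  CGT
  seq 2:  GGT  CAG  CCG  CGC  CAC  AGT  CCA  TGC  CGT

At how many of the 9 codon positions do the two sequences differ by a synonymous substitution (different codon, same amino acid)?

Codon 1: ATG Met / GGT Gly — nonsynonymous.
Codon 2: CAA Gln / CAG Gln — synonymous.
Codon 3: CCG Pro / CCG Pro — identical.
Codon 4: CGC Arg / CGC Arg — identical.
Codon 5: CAT His / CAC His — synonymous.
Codon 6: TCT Ser / AGT Ser — synonymous.
Codon 7: CCT Pro / CCA Pro — synonymous.
Codon 8: CCT Pro / TGC Cys — nonsynonymous.
Codon 9: CGT Arg / CGT Arg — identical.
Synonymous differences: 4.

4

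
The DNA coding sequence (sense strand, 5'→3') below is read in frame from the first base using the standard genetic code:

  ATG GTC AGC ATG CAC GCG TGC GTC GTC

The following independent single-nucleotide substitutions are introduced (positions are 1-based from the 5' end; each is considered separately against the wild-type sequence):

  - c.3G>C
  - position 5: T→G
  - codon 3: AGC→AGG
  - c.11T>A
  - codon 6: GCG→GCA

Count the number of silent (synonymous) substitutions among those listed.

Codon 1: ATG (Met) → ATC (Ile) — missense.
Codon 2: GTC (Val) → GGC (Gly) — missense.
Codon 3: AGC (Ser) → AGG (Arg) — missense.
Codon 4: ATG (Met) → AAG (Lys) — missense.
Codon 6: GCG (Ala) → GCA (Ala) — synonymous.
Synonymous: 1 of 5.

1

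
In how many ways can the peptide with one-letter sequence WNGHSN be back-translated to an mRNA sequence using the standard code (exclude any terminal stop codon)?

Trp: 1 codon.
Asn: 2 codons.
Gly: 4 codons.
His: 2 codons.
Ser: 6 codons.
Asn: 2 codons.
1 × 2 × 4 × 2 × 6 × 2 = 192.

192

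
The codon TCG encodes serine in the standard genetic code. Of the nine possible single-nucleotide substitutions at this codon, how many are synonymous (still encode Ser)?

Position 1: none → 0 synonymous.
Position 2: none → 0 synonymous.
Position 3: TCT, TCC, TCA → 3 synonymous.
Total: 0 + 0 + 3 = 3.

3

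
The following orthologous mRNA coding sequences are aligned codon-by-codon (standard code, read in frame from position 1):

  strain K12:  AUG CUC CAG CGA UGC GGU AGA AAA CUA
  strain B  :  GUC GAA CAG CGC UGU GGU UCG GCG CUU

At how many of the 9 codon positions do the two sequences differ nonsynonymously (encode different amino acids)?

4

Codon 1: AUG Met / GUC Val — nonsynonymous.
Codon 2: CUC Leu / GAA Glu — nonsynonymous.
Codon 3: CAG Gln / CAG Gln — identical.
Codon 4: CGA Arg / CGC Arg — synonymous.
Codon 5: UGC Cys / UGU Cys — synonymous.
Codon 6: GGU Gly / GGU Gly — identical.
Codon 7: AGA Arg / UCG Ser — nonsynonymous.
Codon 8: AAA Lys / GCG Ala — nonsynonymous.
Codon 9: CUA Leu / CUU Leu — synonymous.
Nonsynonymous differences: 4.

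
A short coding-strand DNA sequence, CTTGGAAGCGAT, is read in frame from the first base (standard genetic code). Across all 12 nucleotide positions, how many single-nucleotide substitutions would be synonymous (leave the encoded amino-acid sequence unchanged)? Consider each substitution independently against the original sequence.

Codon 1 (CTT, Leu): 3 synonymous substitutions.
Codon 2 (GGA, Gly): 3 synonymous substitutions.
Codon 3 (AGC, Ser): 1 synonymous substitution.
Codon 4 (GAT, Asp): 1 synonymous substitution.
Total: 3 + 3 + 1 + 1 = 8.

8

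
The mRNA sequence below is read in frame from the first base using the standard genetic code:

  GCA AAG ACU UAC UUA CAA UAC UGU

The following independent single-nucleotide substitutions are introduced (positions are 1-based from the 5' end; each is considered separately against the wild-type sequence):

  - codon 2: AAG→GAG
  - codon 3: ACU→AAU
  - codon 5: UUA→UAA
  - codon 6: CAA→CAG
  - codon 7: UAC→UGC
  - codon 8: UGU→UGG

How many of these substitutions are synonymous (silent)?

1

Codon 2: AAG (Lys) → GAG (Glu) — missense.
Codon 3: ACU (Thr) → AAU (Asn) — missense.
Codon 5: UUA (Leu) → UAA (Stop) — nonsense.
Codon 6: CAA (Gln) → CAG (Gln) — synonymous.
Codon 7: UAC (Tyr) → UGC (Cys) — missense.
Codon 8: UGU (Cys) → UGG (Trp) — missense.
Synonymous: 1 of 6.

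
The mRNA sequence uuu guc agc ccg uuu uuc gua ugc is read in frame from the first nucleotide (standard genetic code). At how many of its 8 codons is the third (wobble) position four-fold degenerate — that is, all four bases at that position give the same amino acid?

3

Codon 1 UUU (Phe): third position 2-fold.
Codon 2 GUC (Val): third position 4-fold.
Codon 3 AGC (Ser): third position 2-fold.
Codon 4 CCG (Pro): third position 4-fold.
Codon 5 UUU (Phe): third position 2-fold.
Codon 6 UUC (Phe): third position 2-fold.
Codon 7 GUA (Val): third position 4-fold.
Codon 8 UGC (Cys): third position 2-fold.
Four-fold degenerate third positions: 3.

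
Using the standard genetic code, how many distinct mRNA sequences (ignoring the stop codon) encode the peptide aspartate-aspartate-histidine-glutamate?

Asp: 2 codons.
Asp: 2 codons.
His: 2 codons.
Glu: 2 codons.
2 × 2 × 2 × 2 = 16.

16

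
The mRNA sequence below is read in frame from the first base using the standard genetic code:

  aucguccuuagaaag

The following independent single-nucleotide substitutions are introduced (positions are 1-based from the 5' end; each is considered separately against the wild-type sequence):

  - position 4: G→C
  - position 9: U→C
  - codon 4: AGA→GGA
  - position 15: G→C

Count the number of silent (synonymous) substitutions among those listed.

1

Codon 2: GUC (Val) → CUC (Leu) — missense.
Codon 3: CUU (Leu) → CUC (Leu) — synonymous.
Codon 4: AGA (Arg) → GGA (Gly) — missense.
Codon 5: AAG (Lys) → AAC (Asn) — missense.
Synonymous: 1 of 4.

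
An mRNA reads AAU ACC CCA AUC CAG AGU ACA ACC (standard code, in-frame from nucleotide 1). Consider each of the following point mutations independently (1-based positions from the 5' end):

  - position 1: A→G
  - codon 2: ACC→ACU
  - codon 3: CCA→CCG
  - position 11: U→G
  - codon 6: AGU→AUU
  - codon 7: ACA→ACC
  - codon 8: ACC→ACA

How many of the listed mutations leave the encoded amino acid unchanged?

4

Codon 1: AAU (Asn) → GAU (Asp) — missense.
Codon 2: ACC (Thr) → ACU (Thr) — synonymous.
Codon 3: CCA (Pro) → CCG (Pro) — synonymous.
Codon 4: AUC (Ile) → AGC (Ser) — missense.
Codon 6: AGU (Ser) → AUU (Ile) — missense.
Codon 7: ACA (Thr) → ACC (Thr) — synonymous.
Codon 8: ACC (Thr) → ACA (Thr) — synonymous.
Synonymous: 4 of 7.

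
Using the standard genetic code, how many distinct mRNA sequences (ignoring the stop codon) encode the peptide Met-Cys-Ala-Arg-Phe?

Met: 1 codon.
Cys: 2 codons.
Ala: 4 codons.
Arg: 6 codons.
Phe: 2 codons.
1 × 2 × 4 × 6 × 2 = 96.

96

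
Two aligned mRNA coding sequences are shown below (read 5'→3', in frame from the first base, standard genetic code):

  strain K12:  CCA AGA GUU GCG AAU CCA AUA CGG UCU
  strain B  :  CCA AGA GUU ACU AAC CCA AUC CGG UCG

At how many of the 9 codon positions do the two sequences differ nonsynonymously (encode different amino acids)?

Codon 1: CCA Pro / CCA Pro — identical.
Codon 2: AGA Arg / AGA Arg — identical.
Codon 3: GUU Val / GUU Val — identical.
Codon 4: GCG Ala / ACU Thr — nonsynonymous.
Codon 5: AAU Asn / AAC Asn — synonymous.
Codon 6: CCA Pro / CCA Pro — identical.
Codon 7: AUA Ile / AUC Ile — synonymous.
Codon 8: CGG Arg / CGG Arg — identical.
Codon 9: UCU Ser / UCG Ser — synonymous.
Nonsynonymous differences: 1.

1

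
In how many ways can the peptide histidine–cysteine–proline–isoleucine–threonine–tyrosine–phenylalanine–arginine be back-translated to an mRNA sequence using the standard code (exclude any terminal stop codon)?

4608

His: 2 codons.
Cys: 2 codons.
Pro: 4 codons.
Ile: 3 codons.
Thr: 4 codons.
Tyr: 2 codons.
Phe: 2 codons.
Arg: 6 codons.
2 × 2 × 4 × 3 × 4 × 2 × 2 × 6 = 4608.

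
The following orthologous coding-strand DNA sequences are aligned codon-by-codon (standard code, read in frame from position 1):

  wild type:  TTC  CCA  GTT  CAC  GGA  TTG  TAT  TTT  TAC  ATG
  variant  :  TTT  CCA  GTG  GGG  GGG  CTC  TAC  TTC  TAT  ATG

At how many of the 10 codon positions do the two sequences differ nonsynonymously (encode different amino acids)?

1

Codon 1: TTC Phe / TTT Phe — synonymous.
Codon 2: CCA Pro / CCA Pro — identical.
Codon 3: GTT Val / GTG Val — synonymous.
Codon 4: CAC His / GGG Gly — nonsynonymous.
Codon 5: GGA Gly / GGG Gly — synonymous.
Codon 6: TTG Leu / CTC Leu — synonymous.
Codon 7: TAT Tyr / TAC Tyr — synonymous.
Codon 8: TTT Phe / TTC Phe — synonymous.
Codon 9: TAC Tyr / TAT Tyr — synonymous.
Codon 10: ATG Met / ATG Met — identical.
Nonsynonymous differences: 1.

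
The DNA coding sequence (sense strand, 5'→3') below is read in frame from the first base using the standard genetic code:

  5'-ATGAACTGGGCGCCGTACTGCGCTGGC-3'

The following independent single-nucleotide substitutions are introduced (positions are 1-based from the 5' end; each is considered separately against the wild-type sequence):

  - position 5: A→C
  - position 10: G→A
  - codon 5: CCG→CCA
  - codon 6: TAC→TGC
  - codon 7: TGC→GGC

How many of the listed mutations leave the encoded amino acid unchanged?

1

Codon 2: AAC (Asn) → ACC (Thr) — missense.
Codon 4: GCG (Ala) → ACG (Thr) — missense.
Codon 5: CCG (Pro) → CCA (Pro) — synonymous.
Codon 6: TAC (Tyr) → TGC (Cys) — missense.
Codon 7: TGC (Cys) → GGC (Gly) — missense.
Synonymous: 1 of 5.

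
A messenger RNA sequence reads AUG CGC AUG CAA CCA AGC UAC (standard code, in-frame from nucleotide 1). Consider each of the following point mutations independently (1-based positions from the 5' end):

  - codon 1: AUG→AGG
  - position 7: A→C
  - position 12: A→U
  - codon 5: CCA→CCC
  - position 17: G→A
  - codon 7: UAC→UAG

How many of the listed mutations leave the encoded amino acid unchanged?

Codon 1: AUG (Met) → AGG (Arg) — missense.
Codon 3: AUG (Met) → CUG (Leu) — missense.
Codon 4: CAA (Gln) → CAU (His) — missense.
Codon 5: CCA (Pro) → CCC (Pro) — synonymous.
Codon 6: AGC (Ser) → AAC (Asn) — missense.
Codon 7: UAC (Tyr) → UAG (Stop) — nonsense.
Synonymous: 1 of 6.

1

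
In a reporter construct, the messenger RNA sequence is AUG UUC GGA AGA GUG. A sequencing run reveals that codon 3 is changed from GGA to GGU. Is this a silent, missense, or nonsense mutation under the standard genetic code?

Position 9 falls in codon 3: GGA → Gly.
After the substitution the codon is GGU → Gly.
Both encode Gly, so the change is synonymous.

silent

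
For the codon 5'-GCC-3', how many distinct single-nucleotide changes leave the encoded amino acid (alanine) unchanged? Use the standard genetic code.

3

Position 1: none → 0 synonymous.
Position 2: none → 0 synonymous.
Position 3: GCU, GCA, GCG → 3 synonymous.
Total: 0 + 0 + 3 = 3.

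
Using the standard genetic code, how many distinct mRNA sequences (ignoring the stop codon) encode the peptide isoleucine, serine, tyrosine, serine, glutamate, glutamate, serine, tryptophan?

5184

Ile: 3 codons.
Ser: 6 codons.
Tyr: 2 codons.
Ser: 6 codons.
Glu: 2 codons.
Glu: 2 codons.
Ser: 6 codons.
Trp: 1 codon.
3 × 6 × 2 × 6 × 2 × 2 × 6 × 1 = 5184.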